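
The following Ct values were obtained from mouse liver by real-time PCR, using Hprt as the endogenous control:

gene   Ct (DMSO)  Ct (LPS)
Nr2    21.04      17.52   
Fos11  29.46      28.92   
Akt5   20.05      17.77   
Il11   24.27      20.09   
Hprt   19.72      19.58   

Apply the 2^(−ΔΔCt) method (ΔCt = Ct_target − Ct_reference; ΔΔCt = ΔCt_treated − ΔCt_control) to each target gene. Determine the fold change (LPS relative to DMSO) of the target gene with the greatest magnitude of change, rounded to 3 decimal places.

Nr2: ΔΔCt = (17.52−19.58) − (21.04−19.72) = -2.06 − 1.32 = -3.38; fold change = 2^3.38 = 10.411
Fos11: ΔΔCt = (28.92−19.58) − (29.46−19.72) = 9.34 − 9.74 = -0.40; fold change = 2^0.40 = 1.320
Akt5: ΔΔCt = (17.77−19.58) − (20.05−19.72) = -1.81 − 0.33 = -2.14; fold change = 2^2.14 = 4.408
Il11: ΔΔCt = (20.09−19.58) − (24.27−19.72) = 0.51 − 4.55 = -4.04; fold change = 2^4.04 = 16.450
Il11 has the largest |ΔΔCt| = 4.04.

16.450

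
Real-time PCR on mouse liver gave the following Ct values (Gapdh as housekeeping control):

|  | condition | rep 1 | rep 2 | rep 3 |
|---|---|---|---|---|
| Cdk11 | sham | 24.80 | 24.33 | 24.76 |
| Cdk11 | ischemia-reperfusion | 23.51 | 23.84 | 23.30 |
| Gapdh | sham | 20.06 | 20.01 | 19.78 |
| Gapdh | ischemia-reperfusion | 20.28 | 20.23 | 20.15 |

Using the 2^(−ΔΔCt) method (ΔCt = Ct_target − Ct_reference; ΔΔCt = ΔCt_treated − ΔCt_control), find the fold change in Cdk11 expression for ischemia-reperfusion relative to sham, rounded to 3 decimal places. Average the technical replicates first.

Mean Ct: Cdk11 sham 24.630; Cdk11 ischemia-reperfusion 23.550; Gapdh sham 19.950; Gapdh ischemia-reperfusion 20.220
ΔCt(sham) = 24.630 − 19.950 = 4.680
ΔCt(ischemia-reperfusion) = 23.550 − 20.220 = 3.330
ΔΔCt = 3.330 − 4.680 = -1.350
Fold change = 2^(−(-1.350)) = 2^1.350 = 2.5491

2.549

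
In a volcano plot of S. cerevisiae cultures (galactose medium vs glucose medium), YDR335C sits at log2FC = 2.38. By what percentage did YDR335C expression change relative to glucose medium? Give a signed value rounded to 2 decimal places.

420.54%

Fold change = 2^(2.38) = 5.2054
Percent change = (FC − 1) × 100% = (5.2054 − 1) × 100 = 420.54%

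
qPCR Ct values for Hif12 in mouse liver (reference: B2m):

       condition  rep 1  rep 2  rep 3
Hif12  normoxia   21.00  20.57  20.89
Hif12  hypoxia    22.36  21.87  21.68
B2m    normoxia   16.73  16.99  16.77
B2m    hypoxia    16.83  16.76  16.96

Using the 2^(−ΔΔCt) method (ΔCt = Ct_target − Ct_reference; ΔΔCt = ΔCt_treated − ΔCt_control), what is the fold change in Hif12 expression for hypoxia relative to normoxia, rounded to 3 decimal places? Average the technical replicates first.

0.457

Mean Ct: Hif12 normoxia 20.820; Hif12 hypoxia 21.970; B2m normoxia 16.830; B2m hypoxia 16.850
ΔCt(normoxia) = 20.820 − 16.830 = 3.990
ΔCt(hypoxia) = 21.970 − 16.850 = 5.120
ΔΔCt = 5.120 − 3.990 = 1.130
Fold change = 2^(−1.130) = 0.4569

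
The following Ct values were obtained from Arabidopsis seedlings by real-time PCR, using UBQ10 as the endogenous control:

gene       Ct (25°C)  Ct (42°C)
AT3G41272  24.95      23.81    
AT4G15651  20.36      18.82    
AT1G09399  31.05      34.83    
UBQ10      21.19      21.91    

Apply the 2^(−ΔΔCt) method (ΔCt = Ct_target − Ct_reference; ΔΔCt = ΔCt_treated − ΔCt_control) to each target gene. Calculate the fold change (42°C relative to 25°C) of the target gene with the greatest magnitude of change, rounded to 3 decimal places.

0.120

AT3G41272: ΔΔCt = (23.81−21.91) − (24.95−21.19) = 1.90 − 3.76 = -1.86; fold change = 2^1.86 = 3.630
AT4G15651: ΔΔCt = (18.82−21.91) − (20.36−21.19) = -3.09 − (-0.83) = -2.26; fold change = 2^2.26 = 4.790
AT1G09399: ΔΔCt = (34.83−21.91) − (31.05−21.19) = 12.92 − 9.86 = 3.06; fold change = 2^-3.06 = 0.120
AT1G09399 has the largest |ΔΔCt| = 3.06.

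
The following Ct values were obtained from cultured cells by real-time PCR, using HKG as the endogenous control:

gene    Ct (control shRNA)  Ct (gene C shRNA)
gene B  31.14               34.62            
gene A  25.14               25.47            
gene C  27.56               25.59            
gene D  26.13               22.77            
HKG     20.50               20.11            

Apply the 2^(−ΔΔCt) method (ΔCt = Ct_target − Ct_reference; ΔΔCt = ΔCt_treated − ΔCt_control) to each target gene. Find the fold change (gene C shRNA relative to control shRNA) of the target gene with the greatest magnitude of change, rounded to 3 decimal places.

0.068

gene B: ΔΔCt = (34.62−20.11) − (31.14−20.50) = 14.51 − 10.64 = 3.87; fold change = 2^-3.87 = 0.068
gene A: ΔΔCt = (25.47−20.11) − (25.14−20.50) = 5.36 − 4.64 = 0.72; fold change = 2^-0.72 = 0.607
gene C: ΔΔCt = (25.59−20.11) − (27.56−20.50) = 5.48 − 7.06 = -1.58; fold change = 2^1.58 = 2.990
gene D: ΔΔCt = (22.77−20.11) − (26.13−20.50) = 2.66 − 5.63 = -2.97; fold change = 2^2.97 = 7.835
gene B has the largest |ΔΔCt| = 3.87.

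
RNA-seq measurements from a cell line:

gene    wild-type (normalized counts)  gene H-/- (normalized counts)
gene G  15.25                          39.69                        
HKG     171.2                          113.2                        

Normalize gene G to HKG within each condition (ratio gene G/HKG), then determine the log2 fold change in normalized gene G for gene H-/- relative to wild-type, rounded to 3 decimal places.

1.977

gene G/HKG (wild-type) = 15.25 / 171.2 = 0.089077
gene G/HKG (gene H-/-) = 39.69 / 113.2 = 0.35062
Fold change = 0.35062 / 0.089077 = 3.9361
log2(3.9361) = 1.9768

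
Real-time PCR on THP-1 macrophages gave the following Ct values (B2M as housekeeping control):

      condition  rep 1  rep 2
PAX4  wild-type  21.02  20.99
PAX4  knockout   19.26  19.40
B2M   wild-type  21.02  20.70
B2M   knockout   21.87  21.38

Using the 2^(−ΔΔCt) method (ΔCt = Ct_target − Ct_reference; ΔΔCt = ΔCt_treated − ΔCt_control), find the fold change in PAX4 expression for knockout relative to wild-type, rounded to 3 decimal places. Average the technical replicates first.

Mean Ct: PAX4 wild-type 21.005; PAX4 knockout 19.330; B2M wild-type 20.860; B2M knockout 21.625
ΔCt(wild-type) = 21.005 − 20.860 = 0.145
ΔCt(knockout) = 19.330 − 21.625 = -2.295
ΔΔCt = -2.295 − 0.145 = -2.440
Fold change = 2^(−(-2.440)) = 2^2.440 = 5.4264

5.426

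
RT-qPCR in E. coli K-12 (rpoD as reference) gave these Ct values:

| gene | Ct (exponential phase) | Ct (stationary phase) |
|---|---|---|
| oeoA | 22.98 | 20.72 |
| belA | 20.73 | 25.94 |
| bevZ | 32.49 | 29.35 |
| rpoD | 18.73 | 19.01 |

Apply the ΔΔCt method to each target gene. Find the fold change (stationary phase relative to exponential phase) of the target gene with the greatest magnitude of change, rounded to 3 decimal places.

oeoA: ΔΔCt = (20.72−19.01) − (22.98−18.73) = 1.71 − 4.25 = -2.54; fold change = 2^2.54 = 5.816
belA: ΔΔCt = (25.94−19.01) − (20.73−18.73) = 6.93 − 2.00 = 4.93; fold change = 2^-4.93 = 0.033
bevZ: ΔΔCt = (29.35−19.01) − (32.49−18.73) = 10.34 − 13.76 = -3.42; fold change = 2^3.42 = 10.703
belA has the largest |ΔΔCt| = 4.93.

0.033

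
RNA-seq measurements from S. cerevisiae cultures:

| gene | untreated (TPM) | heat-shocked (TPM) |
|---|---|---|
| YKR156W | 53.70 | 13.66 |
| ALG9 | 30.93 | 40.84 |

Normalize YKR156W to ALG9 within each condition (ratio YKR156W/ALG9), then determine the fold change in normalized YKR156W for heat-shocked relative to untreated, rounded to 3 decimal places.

0.193

YKR156W/ALG9 (untreated) = 53.70 / 30.93 = 1.7362
YKR156W/ALG9 (heat-shocked) = 13.66 / 40.84 = 0.33448
Fold change = 0.33448 / 1.7362 = 0.1927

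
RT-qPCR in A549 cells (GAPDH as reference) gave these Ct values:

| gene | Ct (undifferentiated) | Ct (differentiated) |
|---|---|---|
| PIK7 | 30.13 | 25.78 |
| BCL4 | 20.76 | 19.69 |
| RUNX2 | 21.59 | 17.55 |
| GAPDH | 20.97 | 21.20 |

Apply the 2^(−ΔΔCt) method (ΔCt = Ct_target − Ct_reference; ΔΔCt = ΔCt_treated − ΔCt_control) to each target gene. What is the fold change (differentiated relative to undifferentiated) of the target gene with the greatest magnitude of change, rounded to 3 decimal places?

23.918

PIK7: ΔΔCt = (25.78−21.20) − (30.13−20.97) = 4.58 − 9.16 = -4.58; fold change = 2^4.58 = 23.918
BCL4: ΔΔCt = (19.69−21.20) − (20.76−20.97) = -1.51 − (-0.21) = -1.30; fold change = 2^1.30 = 2.462
RUNX2: ΔΔCt = (17.55−21.20) − (21.59−20.97) = -3.65 − 0.62 = -4.27; fold change = 2^4.27 = 19.293
PIK7 has the largest |ΔΔCt| = 4.58.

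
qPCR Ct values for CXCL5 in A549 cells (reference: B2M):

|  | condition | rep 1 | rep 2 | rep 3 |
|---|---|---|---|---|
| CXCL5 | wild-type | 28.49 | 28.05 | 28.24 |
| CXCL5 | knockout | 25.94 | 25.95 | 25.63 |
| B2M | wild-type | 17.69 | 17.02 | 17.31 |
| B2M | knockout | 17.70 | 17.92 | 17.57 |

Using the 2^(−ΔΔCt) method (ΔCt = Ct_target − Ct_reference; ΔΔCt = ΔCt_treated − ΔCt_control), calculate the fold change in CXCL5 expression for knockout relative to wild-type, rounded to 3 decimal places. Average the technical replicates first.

7.013

Mean Ct: CXCL5 wild-type 28.260; CXCL5 knockout 25.840; B2M wild-type 17.340; B2M knockout 17.730
ΔCt(wild-type) = 28.260 − 17.340 = 10.920
ΔCt(knockout) = 25.840 − 17.730 = 8.110
ΔΔCt = 8.110 − 10.920 = -2.810
Fold change = 2^(−(-2.810)) = 2^2.810 = 7.0128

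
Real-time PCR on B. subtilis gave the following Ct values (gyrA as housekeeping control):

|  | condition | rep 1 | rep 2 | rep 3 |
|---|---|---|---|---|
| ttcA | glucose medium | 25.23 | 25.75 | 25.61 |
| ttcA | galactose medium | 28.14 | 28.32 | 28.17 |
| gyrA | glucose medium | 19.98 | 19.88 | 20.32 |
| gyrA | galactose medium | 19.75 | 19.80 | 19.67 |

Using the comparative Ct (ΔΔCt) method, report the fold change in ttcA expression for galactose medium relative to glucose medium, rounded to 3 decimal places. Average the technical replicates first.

Mean Ct: ttcA glucose medium 25.530; ttcA galactose medium 28.210; gyrA glucose medium 20.060; gyrA galactose medium 19.740
ΔCt(glucose medium) = 25.530 − 20.060 = 5.470
ΔCt(galactose medium) = 28.210 − 19.740 = 8.470
ΔΔCt = 8.470 − 5.470 = 3.000
Fold change = 2^(−3.000) = 0.1250

0.125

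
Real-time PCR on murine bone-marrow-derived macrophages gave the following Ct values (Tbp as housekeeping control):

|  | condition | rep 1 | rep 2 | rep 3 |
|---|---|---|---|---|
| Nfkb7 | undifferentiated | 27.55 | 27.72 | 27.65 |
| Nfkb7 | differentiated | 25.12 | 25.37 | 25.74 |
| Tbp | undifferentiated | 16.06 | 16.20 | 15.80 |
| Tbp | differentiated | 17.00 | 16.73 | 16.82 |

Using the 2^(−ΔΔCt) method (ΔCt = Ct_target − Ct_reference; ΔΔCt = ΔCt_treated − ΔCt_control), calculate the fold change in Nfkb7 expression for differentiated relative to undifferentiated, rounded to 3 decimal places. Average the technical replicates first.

Mean Ct: Nfkb7 undifferentiated 27.640; Nfkb7 differentiated 25.410; Tbp undifferentiated 16.020; Tbp differentiated 16.850
ΔCt(undifferentiated) = 27.640 − 16.020 = 11.620
ΔCt(differentiated) = 25.410 − 16.850 = 8.560
ΔΔCt = 8.560 − 11.620 = -3.060
Fold change = 2^(−(-3.060)) = 2^3.060 = 8.3397

8.340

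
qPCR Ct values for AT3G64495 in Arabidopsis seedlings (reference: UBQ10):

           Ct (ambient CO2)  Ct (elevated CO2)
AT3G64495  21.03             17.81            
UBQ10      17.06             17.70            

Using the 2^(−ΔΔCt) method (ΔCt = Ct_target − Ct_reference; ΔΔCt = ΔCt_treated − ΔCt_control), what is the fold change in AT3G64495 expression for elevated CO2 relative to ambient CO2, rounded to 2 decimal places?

ΔCt(ambient CO2) = 21.030 − 17.060 = 3.970
ΔCt(elevated CO2) = 17.810 − 17.700 = 0.110
ΔΔCt = 0.110 − 3.970 = -3.860
Fold change = 2^(−(-3.860)) = 2^3.860 = 14.520

14.52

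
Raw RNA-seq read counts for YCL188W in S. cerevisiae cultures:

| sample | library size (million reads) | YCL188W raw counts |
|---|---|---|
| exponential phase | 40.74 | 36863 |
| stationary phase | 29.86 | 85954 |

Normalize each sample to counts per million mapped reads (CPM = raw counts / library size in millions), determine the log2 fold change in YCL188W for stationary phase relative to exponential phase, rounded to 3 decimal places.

1.670

CPM(exponential phase) = 36863 / 40.74 = 904.8355
CPM(stationary phase) = 85954 / 29.86 = 2878.5666
Fold change = 2878.5666 / 904.8355 = 3.18131
log2(3.18131) = 1.6696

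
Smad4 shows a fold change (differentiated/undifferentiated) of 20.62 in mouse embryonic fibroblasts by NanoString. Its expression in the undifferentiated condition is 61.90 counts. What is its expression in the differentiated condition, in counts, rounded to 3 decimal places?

1276.378

differentiated expression = 61.90 × 20.62 = 1276.378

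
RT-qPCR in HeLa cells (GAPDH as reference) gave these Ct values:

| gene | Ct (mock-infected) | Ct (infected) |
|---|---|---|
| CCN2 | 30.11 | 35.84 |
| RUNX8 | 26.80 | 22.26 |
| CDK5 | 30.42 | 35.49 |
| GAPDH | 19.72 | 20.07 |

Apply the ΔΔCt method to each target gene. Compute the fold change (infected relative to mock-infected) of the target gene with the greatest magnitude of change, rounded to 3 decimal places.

0.024

CCN2: ΔΔCt = (35.84−20.07) − (30.11−19.72) = 15.77 − 10.39 = 5.38; fold change = 2^-5.38 = 0.024
RUNX8: ΔΔCt = (22.26−20.07) − (26.80−19.72) = 2.19 − 7.08 = -4.89; fold change = 2^4.89 = 29.651
CDK5: ΔΔCt = (35.49−20.07) − (30.42−19.72) = 15.42 − 10.70 = 4.72; fold change = 2^-4.72 = 0.038
CCN2 has the largest |ΔΔCt| = 5.38.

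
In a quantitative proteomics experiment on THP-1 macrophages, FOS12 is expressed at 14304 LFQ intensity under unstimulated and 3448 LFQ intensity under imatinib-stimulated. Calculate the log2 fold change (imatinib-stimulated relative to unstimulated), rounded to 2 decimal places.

Fold change = 3448 / 14304 = 0.2411
log2(0.2411) = -2.053

-2.05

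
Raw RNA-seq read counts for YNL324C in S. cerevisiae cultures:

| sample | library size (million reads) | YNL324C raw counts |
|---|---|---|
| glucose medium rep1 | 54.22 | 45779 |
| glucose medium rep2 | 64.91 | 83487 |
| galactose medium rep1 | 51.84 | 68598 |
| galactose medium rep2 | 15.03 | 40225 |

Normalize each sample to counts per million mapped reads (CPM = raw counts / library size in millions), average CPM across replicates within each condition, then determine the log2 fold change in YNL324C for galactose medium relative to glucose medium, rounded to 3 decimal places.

0.909

CPM(glucose medium rep1) = 45779 / 54.22 = 844.3194
CPM(glucose medium rep2) = 83487 / 64.91 = 1286.1963
CPM(galactose medium rep1) = 68598 / 51.84 = 1323.2639
CPM(galactose medium rep2) = 40225 / 15.03 = 2676.3140
mean CPM(glucose medium) = 1065.2579; mean CPM(galactose medium) = 1999.7890
Fold change = 1999.7890 / 1065.2579 = 1.87728
log2(1.87728) = 0.9086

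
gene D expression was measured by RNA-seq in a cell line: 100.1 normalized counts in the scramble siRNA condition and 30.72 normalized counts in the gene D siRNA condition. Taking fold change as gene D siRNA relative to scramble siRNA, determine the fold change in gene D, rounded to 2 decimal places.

0.31

Fold change = 30.72 / 100.1 = 0.307
gene D is downregulated.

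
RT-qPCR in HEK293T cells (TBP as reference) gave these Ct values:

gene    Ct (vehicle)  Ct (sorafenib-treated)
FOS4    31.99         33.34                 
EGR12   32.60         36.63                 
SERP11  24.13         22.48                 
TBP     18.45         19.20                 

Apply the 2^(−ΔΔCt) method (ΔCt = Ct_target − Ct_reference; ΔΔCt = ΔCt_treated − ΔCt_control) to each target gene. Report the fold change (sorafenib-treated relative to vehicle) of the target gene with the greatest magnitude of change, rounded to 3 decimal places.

FOS4: ΔΔCt = (33.34−19.20) − (31.99−18.45) = 14.14 − 13.54 = 0.60; fold change = 2^-0.60 = 0.660
EGR12: ΔΔCt = (36.63−19.20) − (32.60−18.45) = 17.43 − 14.15 = 3.28; fold change = 2^-3.28 = 0.103
SERP11: ΔΔCt = (22.48−19.20) − (24.13−18.45) = 3.28 − 5.68 = -2.40; fold change = 2^2.40 = 5.278
EGR12 has the largest |ΔΔCt| = 3.28.

0.103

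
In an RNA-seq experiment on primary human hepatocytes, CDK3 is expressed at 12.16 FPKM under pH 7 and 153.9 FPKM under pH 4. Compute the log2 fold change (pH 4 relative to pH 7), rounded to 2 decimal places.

Fold change = 153.9 / 12.16 = 12.6562
log2(12.6562) = 3.662

3.66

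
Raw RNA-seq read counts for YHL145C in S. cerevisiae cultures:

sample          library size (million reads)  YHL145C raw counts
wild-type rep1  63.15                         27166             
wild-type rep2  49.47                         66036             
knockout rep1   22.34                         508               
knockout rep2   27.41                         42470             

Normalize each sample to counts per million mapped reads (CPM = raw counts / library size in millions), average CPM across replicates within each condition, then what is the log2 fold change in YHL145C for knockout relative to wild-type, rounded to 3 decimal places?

-0.167

CPM(wild-type rep1) = 27166 / 63.15 = 430.1821
CPM(wild-type rep2) = 66036 / 49.47 = 1334.8696
CPM(knockout rep1) = 508 / 22.34 = 22.7395
CPM(knockout rep2) = 42470 / 27.41 = 1549.4345
mean CPM(wild-type) = 882.5259; mean CPM(knockout) = 786.0870
Fold change = 786.0870 / 882.5259 = 0.89072
log2(0.89072) = -0.1669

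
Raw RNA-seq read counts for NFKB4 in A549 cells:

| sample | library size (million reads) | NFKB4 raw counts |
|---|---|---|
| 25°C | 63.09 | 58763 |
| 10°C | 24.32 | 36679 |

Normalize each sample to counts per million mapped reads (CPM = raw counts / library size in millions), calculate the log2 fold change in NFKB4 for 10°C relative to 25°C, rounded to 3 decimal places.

0.695

CPM(25°C) = 58763 / 63.09 = 931.4154
CPM(10°C) = 36679 / 24.32 = 1508.1826
Fold change = 1508.1826 / 931.4154 = 1.61924
log2(1.61924) = 0.6953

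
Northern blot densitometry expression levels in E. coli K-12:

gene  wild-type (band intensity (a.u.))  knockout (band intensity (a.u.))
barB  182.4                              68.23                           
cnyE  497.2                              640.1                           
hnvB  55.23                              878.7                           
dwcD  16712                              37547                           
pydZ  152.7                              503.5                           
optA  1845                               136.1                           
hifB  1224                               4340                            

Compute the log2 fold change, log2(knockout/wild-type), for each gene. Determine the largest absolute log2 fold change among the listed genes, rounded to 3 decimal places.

3.992

log2(68.23/182.4) = -1.419  (barB)
log2(640.1/497.2) = 0.364  (cnyE)
log2(878.7/55.23) = 3.992  (hnvB)
log2(37547/16712) = 1.168  (dwcD)
log2(503.5/152.7) = 1.721  (pydZ)
log2(136.1/1845) = -3.761  (optA)
log2(4340/1224) = 1.826  (hifB)
The largest magnitude belongs to hnvB.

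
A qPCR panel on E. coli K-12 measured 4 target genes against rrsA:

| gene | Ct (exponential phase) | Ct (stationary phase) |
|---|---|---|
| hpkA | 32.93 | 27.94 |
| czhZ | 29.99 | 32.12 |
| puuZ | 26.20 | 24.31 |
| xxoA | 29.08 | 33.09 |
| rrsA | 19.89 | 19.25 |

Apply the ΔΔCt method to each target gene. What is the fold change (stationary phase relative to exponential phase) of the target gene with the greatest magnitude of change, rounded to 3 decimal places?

hpkA: ΔΔCt = (27.94−19.25) − (32.93−19.89) = 8.69 − 13.04 = -4.35; fold change = 2^4.35 = 20.393
czhZ: ΔΔCt = (32.12−19.25) − (29.99−19.89) = 12.87 − 10.10 = 2.77; fold change = 2^-2.77 = 0.147
puuZ: ΔΔCt = (24.31−19.25) − (26.20−19.89) = 5.06 − 6.31 = -1.25; fold change = 2^1.25 = 2.378
xxoA: ΔΔCt = (33.09−19.25) − (29.08−19.89) = 13.84 − 9.19 = 4.65; fold change = 2^-4.65 = 0.040
xxoA has the largest |ΔΔCt| = 4.65.

0.040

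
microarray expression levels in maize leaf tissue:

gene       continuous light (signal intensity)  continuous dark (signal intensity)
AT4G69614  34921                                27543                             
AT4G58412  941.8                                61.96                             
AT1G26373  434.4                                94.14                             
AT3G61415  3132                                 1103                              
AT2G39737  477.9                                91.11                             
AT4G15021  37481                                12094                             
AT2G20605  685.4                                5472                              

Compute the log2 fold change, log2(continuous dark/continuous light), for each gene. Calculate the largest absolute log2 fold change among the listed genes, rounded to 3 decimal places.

3.926

log2(27543/34921) = -0.342  (AT4G69614)
log2(61.96/941.8) = -3.926  (AT4G58412)
log2(94.14/434.4) = -2.206  (AT1G26373)
log2(1103/3132) = -1.506  (AT3G61415)
log2(91.11/477.9) = -2.391  (AT2G39737)
log2(12094/37481) = -1.632  (AT4G15021)
log2(5472/685.4) = 2.997  (AT2G20605)
The largest magnitude belongs to AT4G58412.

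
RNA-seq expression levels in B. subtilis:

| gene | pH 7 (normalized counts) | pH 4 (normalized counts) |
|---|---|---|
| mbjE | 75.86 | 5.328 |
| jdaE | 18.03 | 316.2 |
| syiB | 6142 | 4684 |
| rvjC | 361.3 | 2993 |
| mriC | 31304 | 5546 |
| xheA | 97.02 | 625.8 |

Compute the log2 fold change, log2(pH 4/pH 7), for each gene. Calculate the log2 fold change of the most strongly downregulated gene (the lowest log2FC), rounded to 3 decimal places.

-3.832

log2(5.328/75.86) = -3.832  (mbjE)
log2(316.2/18.03) = 4.132  (jdaE)
log2(4684/6142) = -0.391  (syiB)
log2(2993/361.3) = 3.050  (rvjC)
log2(5546/31304) = -2.497  (mriC)
log2(625.8/97.02) = 2.689  (xheA)
mbjE is most strongly downregulated.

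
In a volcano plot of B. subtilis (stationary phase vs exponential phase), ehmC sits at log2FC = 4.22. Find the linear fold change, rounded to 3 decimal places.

Fold change = 2^(4.22) = 18.6357

18.636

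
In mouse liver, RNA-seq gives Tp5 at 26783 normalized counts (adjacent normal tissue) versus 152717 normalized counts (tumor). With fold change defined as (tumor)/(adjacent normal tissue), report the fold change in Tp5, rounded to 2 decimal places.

5.70

Fold change = 152717 / 26783 = 5.702
Tp5 is upregulated.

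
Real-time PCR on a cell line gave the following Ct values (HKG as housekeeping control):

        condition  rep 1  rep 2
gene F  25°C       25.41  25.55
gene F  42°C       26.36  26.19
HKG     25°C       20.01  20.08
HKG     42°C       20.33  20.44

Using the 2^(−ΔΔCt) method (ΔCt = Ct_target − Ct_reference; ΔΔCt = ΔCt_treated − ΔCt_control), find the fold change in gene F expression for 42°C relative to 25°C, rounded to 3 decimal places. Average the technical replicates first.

Mean Ct: gene F 25°C 25.480; gene F 42°C 26.275; HKG 25°C 20.045; HKG 42°C 20.385
ΔCt(25°C) = 25.480 − 20.045 = 5.435
ΔCt(42°C) = 26.275 − 20.385 = 5.890
ΔΔCt = 5.890 − 5.435 = 0.455
Fold change = 2^(−0.455) = 0.7295

0.730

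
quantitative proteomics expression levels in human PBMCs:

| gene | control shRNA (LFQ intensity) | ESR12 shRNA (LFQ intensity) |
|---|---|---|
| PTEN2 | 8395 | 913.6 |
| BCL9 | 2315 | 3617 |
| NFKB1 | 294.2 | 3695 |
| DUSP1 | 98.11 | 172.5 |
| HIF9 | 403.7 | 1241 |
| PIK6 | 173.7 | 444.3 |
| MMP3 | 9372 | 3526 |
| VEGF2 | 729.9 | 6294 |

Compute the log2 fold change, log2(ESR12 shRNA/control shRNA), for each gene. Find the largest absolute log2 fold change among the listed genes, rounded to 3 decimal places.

log2(913.6/8395) = -3.200  (PTEN2)
log2(3617/2315) = 0.644  (BCL9)
log2(3695/294.2) = 3.651  (NFKB1)
log2(172.5/98.11) = 0.814  (DUSP1)
log2(1241/403.7) = 1.620  (HIF9)
log2(444.3/173.7) = 1.355  (PIK6)
log2(3526/9372) = -1.410  (MMP3)
log2(6294/729.9) = 3.108  (VEGF2)
The largest magnitude belongs to NFKB1.

3.651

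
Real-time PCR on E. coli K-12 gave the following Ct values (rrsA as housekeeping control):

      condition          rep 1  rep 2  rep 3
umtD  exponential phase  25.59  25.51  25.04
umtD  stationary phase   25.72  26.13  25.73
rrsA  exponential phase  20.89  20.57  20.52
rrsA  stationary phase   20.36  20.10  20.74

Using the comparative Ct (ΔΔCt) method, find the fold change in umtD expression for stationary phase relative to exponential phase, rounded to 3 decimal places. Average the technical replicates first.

Mean Ct: umtD exponential phase 25.380; umtD stationary phase 25.860; rrsA exponential phase 20.660; rrsA stationary phase 20.400
ΔCt(exponential phase) = 25.380 − 20.660 = 4.720
ΔCt(stationary phase) = 25.860 − 20.400 = 5.460
ΔΔCt = 5.460 − 4.720 = 0.740
Fold change = 2^(−0.740) = 0.5987

0.599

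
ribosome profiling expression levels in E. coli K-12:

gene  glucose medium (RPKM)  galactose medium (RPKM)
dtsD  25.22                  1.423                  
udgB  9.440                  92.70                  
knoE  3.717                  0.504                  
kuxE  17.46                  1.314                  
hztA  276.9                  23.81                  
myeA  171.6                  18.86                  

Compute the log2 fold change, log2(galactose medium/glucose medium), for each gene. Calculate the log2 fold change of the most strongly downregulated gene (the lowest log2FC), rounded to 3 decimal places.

-4.148

log2(1.423/25.22) = -4.148  (dtsD)
log2(92.70/9.440) = 3.296  (udgB)
log2(0.504/3.717) = -2.883  (knoE)
log2(1.314/17.46) = -3.732  (kuxE)
log2(23.81/276.9) = -3.540  (hztA)
log2(18.86/171.6) = -3.186  (myeA)
dtsD is most strongly downregulated.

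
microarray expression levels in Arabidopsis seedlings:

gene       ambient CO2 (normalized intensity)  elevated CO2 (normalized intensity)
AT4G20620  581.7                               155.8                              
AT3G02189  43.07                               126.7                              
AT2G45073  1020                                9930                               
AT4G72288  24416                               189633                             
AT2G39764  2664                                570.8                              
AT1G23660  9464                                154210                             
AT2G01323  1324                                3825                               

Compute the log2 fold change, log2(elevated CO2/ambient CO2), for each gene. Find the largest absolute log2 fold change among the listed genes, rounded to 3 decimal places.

4.026

log2(155.8/581.7) = -1.901  (AT4G20620)
log2(126.7/43.07) = 1.557  (AT3G02189)
log2(9930/1020) = 3.283  (AT2G45073)
log2(189633/24416) = 2.957  (AT4G72288)
log2(570.8/2664) = -2.223  (AT2G39764)
log2(154210/9464) = 4.026  (AT1G23660)
log2(3825/1324) = 1.531  (AT2G01323)
The largest magnitude belongs to AT1G23660.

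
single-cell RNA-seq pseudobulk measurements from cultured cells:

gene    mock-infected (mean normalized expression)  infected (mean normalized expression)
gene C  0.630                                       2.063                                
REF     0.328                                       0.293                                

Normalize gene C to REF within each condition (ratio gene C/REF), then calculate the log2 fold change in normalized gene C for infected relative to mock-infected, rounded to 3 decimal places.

gene C/REF (mock-infected) = 0.630 / 0.328 = 1.9207
gene C/REF (infected) = 2.063 / 0.293 = 7.041
Fold change = 7.041 / 1.9207 = 3.6658
log2(3.6658) = 1.8741

1.874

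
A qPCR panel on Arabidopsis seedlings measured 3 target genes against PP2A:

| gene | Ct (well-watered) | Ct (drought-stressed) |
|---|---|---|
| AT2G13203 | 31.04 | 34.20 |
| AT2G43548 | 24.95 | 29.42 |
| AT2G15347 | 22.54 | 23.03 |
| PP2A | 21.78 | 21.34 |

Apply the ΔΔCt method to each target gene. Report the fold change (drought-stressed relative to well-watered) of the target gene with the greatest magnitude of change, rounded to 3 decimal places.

AT2G13203: ΔΔCt = (34.20−21.34) − (31.04−21.78) = 12.86 − 9.26 = 3.60; fold change = 2^-3.60 = 0.082
AT2G43548: ΔΔCt = (29.42−21.34) − (24.95−21.78) = 8.08 − 3.17 = 4.91; fold change = 2^-4.91 = 0.033
AT2G15347: ΔΔCt = (23.03−21.34) − (22.54−21.78) = 1.69 − 0.76 = 0.93; fold change = 2^-0.93 = 0.525
AT2G43548 has the largest |ΔΔCt| = 4.91.

0.033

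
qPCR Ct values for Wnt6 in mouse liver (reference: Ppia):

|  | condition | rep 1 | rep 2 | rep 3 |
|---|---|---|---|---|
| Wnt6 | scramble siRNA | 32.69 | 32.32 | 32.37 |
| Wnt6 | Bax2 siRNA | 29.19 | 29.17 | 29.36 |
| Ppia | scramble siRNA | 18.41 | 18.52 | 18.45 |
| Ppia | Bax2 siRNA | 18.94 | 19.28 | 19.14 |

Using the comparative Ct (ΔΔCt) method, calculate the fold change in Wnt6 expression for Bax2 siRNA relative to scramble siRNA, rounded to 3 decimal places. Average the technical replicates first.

14.723

Mean Ct: Wnt6 scramble siRNA 32.460; Wnt6 Bax2 siRNA 29.240; Ppia scramble siRNA 18.460; Ppia Bax2 siRNA 19.120
ΔCt(scramble siRNA) = 32.460 − 18.460 = 14.000
ΔCt(Bax2 siRNA) = 29.240 − 19.120 = 10.120
ΔΔCt = 10.120 − 14.000 = -3.880
Fold change = 2^(−(-3.880)) = 2^3.880 = 14.7230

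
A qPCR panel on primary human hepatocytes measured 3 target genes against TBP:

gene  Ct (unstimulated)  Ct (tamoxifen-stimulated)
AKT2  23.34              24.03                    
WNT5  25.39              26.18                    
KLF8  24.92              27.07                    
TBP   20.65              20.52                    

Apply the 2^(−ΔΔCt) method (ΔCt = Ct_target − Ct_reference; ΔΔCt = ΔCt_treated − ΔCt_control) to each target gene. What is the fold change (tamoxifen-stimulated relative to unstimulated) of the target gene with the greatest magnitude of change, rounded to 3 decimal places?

AKT2: ΔΔCt = (24.03−20.52) − (23.34−20.65) = 3.51 − 2.69 = 0.82; fold change = 2^-0.82 = 0.566
WNT5: ΔΔCt = (26.18−20.52) − (25.39−20.65) = 5.66 − 4.74 = 0.92; fold change = 2^-0.92 = 0.529
KLF8: ΔΔCt = (27.07−20.52) − (24.92−20.65) = 6.55 − 4.27 = 2.28; fold change = 2^-2.28 = 0.206
KLF8 has the largest |ΔΔCt| = 2.28.

0.206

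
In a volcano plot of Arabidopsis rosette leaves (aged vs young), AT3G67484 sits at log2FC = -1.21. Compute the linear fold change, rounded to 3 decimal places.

Fold change = 2^(-1.21) = 0.4323

0.432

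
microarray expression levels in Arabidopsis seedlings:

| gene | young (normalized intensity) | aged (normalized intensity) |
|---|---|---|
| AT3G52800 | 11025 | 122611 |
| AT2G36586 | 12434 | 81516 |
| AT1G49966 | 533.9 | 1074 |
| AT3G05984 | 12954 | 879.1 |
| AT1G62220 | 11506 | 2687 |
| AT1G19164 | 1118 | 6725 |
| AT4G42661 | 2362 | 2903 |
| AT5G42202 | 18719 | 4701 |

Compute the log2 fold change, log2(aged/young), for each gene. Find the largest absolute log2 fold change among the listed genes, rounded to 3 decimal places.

log2(122611/11025) = 3.475  (AT3G52800)
log2(81516/12434) = 2.713  (AT2G36586)
log2(1074/533.9) = 1.008  (AT1G49966)
log2(879.1/12954) = -3.881  (AT3G05984)
log2(2687/11506) = -2.098  (AT1G62220)
log2(6725/1118) = 2.589  (AT1G19164)
log2(2903/2362) = 0.298  (AT4G42661)
log2(4701/18719) = -1.993  (AT5G42202)
The largest magnitude belongs to AT3G05984.

3.881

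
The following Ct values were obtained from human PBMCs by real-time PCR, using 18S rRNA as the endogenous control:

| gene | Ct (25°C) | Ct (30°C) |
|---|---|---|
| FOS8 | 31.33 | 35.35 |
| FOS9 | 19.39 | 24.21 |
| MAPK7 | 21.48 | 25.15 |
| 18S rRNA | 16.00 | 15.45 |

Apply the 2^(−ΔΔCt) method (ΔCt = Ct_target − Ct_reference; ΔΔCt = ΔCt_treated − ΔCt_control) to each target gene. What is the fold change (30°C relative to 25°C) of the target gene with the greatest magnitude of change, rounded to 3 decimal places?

FOS8: ΔΔCt = (35.35−15.45) − (31.33−16.00) = 19.90 − 15.33 = 4.57; fold change = 2^-4.57 = 0.042
FOS9: ΔΔCt = (24.21−15.45) − (19.39−16.00) = 8.76 − 3.39 = 5.37; fold change = 2^-5.37 = 0.024
MAPK7: ΔΔCt = (25.15−15.45) − (21.48−16.00) = 9.70 − 5.48 = 4.22; fold change = 2^-4.22 = 0.054
FOS9 has the largest |ΔΔCt| = 5.37.

0.024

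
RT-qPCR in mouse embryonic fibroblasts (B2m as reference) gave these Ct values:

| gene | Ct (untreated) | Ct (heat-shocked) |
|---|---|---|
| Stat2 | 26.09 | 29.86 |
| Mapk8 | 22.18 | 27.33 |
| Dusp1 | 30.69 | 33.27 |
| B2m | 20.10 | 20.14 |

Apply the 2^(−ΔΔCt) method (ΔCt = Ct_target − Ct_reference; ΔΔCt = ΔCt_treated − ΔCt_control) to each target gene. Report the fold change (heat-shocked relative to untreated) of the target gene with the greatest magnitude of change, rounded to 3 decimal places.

Stat2: ΔΔCt = (29.86−20.14) − (26.09−20.10) = 9.72 − 5.99 = 3.73; fold change = 2^-3.73 = 0.075
Mapk8: ΔΔCt = (27.33−20.14) − (22.18−20.10) = 7.19 − 2.08 = 5.11; fold change = 2^-5.11 = 0.029
Dusp1: ΔΔCt = (33.27−20.14) − (30.69−20.10) = 13.13 − 10.59 = 2.54; fold change = 2^-2.54 = 0.172
Mapk8 has the largest |ΔΔCt| = 5.11.

0.029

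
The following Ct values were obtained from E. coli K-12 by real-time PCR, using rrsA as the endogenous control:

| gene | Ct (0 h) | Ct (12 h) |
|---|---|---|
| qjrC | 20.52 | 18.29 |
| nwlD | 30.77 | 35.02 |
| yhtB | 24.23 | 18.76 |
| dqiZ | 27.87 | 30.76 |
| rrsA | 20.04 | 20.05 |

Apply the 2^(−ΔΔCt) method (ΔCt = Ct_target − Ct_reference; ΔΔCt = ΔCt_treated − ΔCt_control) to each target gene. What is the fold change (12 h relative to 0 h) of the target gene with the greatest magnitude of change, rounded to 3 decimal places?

qjrC: ΔΔCt = (18.29−20.05) − (20.52−20.04) = -1.76 − 0.48 = -2.24; fold change = 2^2.24 = 4.724
nwlD: ΔΔCt = (35.02−20.05) − (30.77−20.04) = 14.97 − 10.73 = 4.24; fold change = 2^-4.24 = 0.053
yhtB: ΔΔCt = (18.76−20.05) − (24.23−20.04) = -1.29 − 4.19 = -5.48; fold change = 2^5.48 = 44.632
dqiZ: ΔΔCt = (30.76−20.05) − (27.87−20.04) = 10.71 − 7.83 = 2.88; fold change = 2^-2.88 = 0.136
yhtB has the largest |ΔΔCt| = 5.48.

44.632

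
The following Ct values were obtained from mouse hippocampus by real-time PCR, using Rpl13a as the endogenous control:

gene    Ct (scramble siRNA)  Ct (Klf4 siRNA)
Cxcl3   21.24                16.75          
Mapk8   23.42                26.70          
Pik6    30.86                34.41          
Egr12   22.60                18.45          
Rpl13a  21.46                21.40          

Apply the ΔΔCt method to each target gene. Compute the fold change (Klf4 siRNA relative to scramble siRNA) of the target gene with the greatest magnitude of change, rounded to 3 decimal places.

Cxcl3: ΔΔCt = (16.75−21.40) − (21.24−21.46) = -4.65 − (-0.22) = -4.43; fold change = 2^4.43 = 21.556
Mapk8: ΔΔCt = (26.70−21.40) − (23.42−21.46) = 5.30 − 1.96 = 3.34; fold change = 2^-3.34 = 0.099
Pik6: ΔΔCt = (34.41−21.40) − (30.86−21.46) = 13.01 − 9.40 = 3.61; fold change = 2^-3.61 = 0.082
Egr12: ΔΔCt = (18.45−21.40) − (22.60−21.46) = -2.95 − 1.14 = -4.09; fold change = 2^4.09 = 17.030
Cxcl3 has the largest |ΔΔCt| = 4.43.

21.556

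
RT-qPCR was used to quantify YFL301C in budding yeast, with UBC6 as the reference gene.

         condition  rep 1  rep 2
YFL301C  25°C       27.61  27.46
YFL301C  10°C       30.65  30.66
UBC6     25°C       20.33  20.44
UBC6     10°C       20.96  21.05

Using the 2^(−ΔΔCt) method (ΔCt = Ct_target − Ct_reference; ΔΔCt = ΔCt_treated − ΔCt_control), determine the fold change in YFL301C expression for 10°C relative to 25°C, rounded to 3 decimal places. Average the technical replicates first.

0.177

Mean Ct: YFL301C 25°C 27.535; YFL301C 10°C 30.655; UBC6 25°C 20.385; UBC6 10°C 21.005
ΔCt(25°C) = 27.535 − 20.385 = 7.150
ΔCt(10°C) = 30.655 − 21.005 = 9.650
ΔΔCt = 9.650 − 7.150 = 2.500
Fold change = 2^(−2.500) = 0.1768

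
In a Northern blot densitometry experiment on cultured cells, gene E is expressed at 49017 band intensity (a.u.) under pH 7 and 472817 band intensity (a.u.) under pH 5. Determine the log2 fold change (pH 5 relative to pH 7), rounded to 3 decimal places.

Fold change = 472817 / 49017 = 9.6460
log2(9.6460) = 3.2699

3.270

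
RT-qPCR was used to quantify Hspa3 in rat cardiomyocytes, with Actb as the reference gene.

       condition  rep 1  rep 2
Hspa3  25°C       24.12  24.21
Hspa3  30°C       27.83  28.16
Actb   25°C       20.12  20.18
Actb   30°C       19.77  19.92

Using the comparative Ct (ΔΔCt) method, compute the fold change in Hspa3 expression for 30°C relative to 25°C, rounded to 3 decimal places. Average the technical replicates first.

0.057

Mean Ct: Hspa3 25°C 24.165; Hspa3 30°C 27.995; Actb 25°C 20.150; Actb 30°C 19.845
ΔCt(25°C) = 24.165 − 20.150 = 4.015
ΔCt(30°C) = 27.995 − 19.845 = 8.150
ΔΔCt = 8.150 − 4.015 = 4.135
Fold change = 2^(−4.135) = 0.0569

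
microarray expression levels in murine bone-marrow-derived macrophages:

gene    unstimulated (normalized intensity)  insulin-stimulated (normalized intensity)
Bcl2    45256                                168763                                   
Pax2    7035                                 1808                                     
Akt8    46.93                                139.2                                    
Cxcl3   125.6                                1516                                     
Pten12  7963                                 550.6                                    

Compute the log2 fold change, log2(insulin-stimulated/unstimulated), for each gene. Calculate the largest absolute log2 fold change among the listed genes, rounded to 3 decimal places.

log2(168763/45256) = 1.899  (Bcl2)
log2(1808/7035) = -1.960  (Pax2)
log2(139.2/46.93) = 1.569  (Akt8)
log2(1516/125.6) = 3.593  (Cxcl3)
log2(550.6/7963) = -3.854  (Pten12)
The largest magnitude belongs to Pten12.

3.854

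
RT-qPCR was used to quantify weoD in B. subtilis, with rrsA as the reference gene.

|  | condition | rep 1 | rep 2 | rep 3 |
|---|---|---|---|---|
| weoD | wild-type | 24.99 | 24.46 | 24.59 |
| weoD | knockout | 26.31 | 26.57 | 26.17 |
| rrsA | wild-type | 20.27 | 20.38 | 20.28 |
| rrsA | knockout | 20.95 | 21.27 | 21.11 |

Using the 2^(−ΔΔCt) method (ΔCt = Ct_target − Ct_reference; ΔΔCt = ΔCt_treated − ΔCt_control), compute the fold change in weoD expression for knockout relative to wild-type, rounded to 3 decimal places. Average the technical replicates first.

Mean Ct: weoD wild-type 24.680; weoD knockout 26.350; rrsA wild-type 20.310; rrsA knockout 21.110
ΔCt(wild-type) = 24.680 − 20.310 = 4.370
ΔCt(knockout) = 26.350 − 21.110 = 5.240
ΔΔCt = 5.240 − 4.370 = 0.870
Fold change = 2^(−0.870) = 0.5471

0.547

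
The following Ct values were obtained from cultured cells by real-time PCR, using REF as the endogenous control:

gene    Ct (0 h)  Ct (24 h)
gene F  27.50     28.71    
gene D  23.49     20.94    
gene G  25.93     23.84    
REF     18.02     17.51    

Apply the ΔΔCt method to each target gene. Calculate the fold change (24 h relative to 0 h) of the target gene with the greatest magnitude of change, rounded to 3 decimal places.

gene F: ΔΔCt = (28.71−17.51) − (27.50−18.02) = 11.20 − 9.48 = 1.72; fold change = 2^-1.72 = 0.304
gene D: ΔΔCt = (20.94−17.51) − (23.49−18.02) = 3.43 − 5.47 = -2.04; fold change = 2^2.04 = 4.112
gene G: ΔΔCt = (23.84−17.51) − (25.93−18.02) = 6.33 − 7.91 = -1.58; fold change = 2^1.58 = 2.990
gene D has the largest |ΔΔCt| = 2.04.

4.112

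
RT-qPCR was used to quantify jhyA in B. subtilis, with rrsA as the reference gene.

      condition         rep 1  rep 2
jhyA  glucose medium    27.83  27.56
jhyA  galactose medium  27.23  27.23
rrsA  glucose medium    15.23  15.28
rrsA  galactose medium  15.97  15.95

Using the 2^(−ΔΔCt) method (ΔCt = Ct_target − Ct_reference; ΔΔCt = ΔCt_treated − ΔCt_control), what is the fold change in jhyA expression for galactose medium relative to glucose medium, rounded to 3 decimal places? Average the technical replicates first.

Mean Ct: jhyA glucose medium 27.695; jhyA galactose medium 27.230; rrsA glucose medium 15.255; rrsA galactose medium 15.960
ΔCt(glucose medium) = 27.695 − 15.255 = 12.440
ΔCt(galactose medium) = 27.230 − 15.960 = 11.270
ΔΔCt = 11.270 − 12.440 = -1.170
Fold change = 2^(−(-1.170)) = 2^1.170 = 2.2501

2.250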